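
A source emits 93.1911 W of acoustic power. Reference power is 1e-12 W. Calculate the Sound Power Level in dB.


Given values:
  W = 93.1911 W
  W_ref = 1e-12 W
Formula: SWL = 10 * log10(W / W_ref)
Compute ratio: W / W_ref = 93191100000000
Compute log10: log10(93191100000000) = 13.969374
Multiply: SWL = 10 * 13.969374 = 139.69

139.69 dB


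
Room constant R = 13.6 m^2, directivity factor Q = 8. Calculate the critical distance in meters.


Given values:
  R = 13.6 m^2, Q = 8
Formula: d_c = 0.141 * sqrt(Q * R)
Compute Q * R = 8 * 13.6 = 108.8
Compute sqrt(108.8) = 10.4307
d_c = 0.141 * 10.4307 = 1.471

1.471 m


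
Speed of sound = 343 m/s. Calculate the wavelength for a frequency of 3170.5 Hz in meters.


Given values:
  c = 343 m/s, f = 3170.5 Hz
Formula: lambda = c / f
lambda = 343 / 3170.5
lambda = 0.1082

0.1082 m


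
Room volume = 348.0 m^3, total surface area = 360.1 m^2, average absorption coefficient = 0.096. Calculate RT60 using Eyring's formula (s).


Given values:
  V = 348.0 m^3, S = 360.1 m^2, alpha = 0.096
Formula: RT60 = 0.161 * V / (-S * ln(1 - alpha))
Compute ln(1 - 0.096) = ln(0.904) = -0.100926
Denominator: -360.1 * -0.100926 = 36.3435
Numerator: 0.161 * 348.0 = 56.028
RT60 = 56.028 / 36.3435 = 1.542

1.542 s


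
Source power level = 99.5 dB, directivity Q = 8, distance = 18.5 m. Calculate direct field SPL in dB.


Given values:
  Lw = 99.5 dB, Q = 8, r = 18.5 m
Formula: SPL = Lw + 10 * log10(Q / (4 * pi * r^2))
Compute 4 * pi * r^2 = 4 * pi * 18.5^2 = 4300.8403
Compute Q / denom = 8 / 4300.8403 = 0.0018601
Compute 10 * log10(0.0018601) = -27.3046
SPL = 99.5 + (-27.3046) = 72.2

72.2 dB


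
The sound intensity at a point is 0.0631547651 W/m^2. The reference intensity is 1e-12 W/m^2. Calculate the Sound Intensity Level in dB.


Given values:
  I = 0.0631547651 W/m^2
  I_ref = 1e-12 W/m^2
Formula: SIL = 10 * log10(I / I_ref)
Compute ratio: I / I_ref = 63154765100
Compute log10: log10(63154765100) = 10.800406
Multiply: SIL = 10 * 10.800406 = 108.0

108.0 dB


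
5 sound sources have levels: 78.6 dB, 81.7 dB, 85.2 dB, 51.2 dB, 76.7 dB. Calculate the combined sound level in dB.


Formula: L_total = 10 * log10( sum(10^(Li/10)) )
  Source 1: 10^(78.6/10) = 72443596.0075
  Source 2: 10^(81.7/10) = 147910838.8168
  Source 3: 10^(85.2/10) = 331131121.4826
  Source 4: 10^(51.2/10) = 131825.6739
  Source 5: 10^(76.7/10) = 46773514.1287
Sum of linear values = 598390896.1095
L_total = 10 * log10(598390896.1095) = 87.77

87.77 dB


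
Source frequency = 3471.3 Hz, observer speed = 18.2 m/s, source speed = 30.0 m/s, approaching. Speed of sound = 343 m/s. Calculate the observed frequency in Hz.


Given values:
  f_s = 3471.3 Hz, v_o = 18.2 m/s, v_s = 30.0 m/s
  Direction: approaching
Formula: f_o = f_s * (c + v_o) / (c - v_s)
Numerator: c + v_o = 343 + 18.2 = 361.2
Denominator: c - v_s = 343 - 30.0 = 313.0
f_o = 3471.3 * 361.2 / 313.0 = 4005.86

4005.86 Hz


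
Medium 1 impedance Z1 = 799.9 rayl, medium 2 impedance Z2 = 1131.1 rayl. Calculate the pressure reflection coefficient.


Given values:
  Z1 = 799.9 rayl, Z2 = 1131.1 rayl
Formula: R = (Z2 - Z1) / (Z2 + Z1)
Numerator: Z2 - Z1 = 1131.1 - 799.9 = 331.2
Denominator: Z2 + Z1 = 1131.1 + 799.9 = 1931.0
R = 331.2 / 1931.0 = 0.1715

0.1715


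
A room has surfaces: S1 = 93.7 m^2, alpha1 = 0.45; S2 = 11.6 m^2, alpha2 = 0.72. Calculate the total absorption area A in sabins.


Given surfaces:
  Surface 1: 93.7 * 0.45 = 42.165
  Surface 2: 11.6 * 0.72 = 8.352
Formula: A = sum(Si * alpha_i)
A = 42.165 + 8.352
A = 50.52

50.52 sabins


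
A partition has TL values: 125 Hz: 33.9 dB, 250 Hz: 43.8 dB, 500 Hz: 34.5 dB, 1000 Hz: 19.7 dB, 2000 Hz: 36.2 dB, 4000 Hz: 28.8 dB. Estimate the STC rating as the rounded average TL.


Given TL values at each frequency:
  125 Hz: 33.9 dB
  250 Hz: 43.8 dB
  500 Hz: 34.5 dB
  1000 Hz: 19.7 dB
  2000 Hz: 36.2 dB
  4000 Hz: 28.8 dB
Formula: STC ~ round(average of TL values)
Sum = 33.9 + 43.8 + 34.5 + 19.7 + 36.2 + 28.8 = 196.9
Average = 196.9 / 6 = 32.82
Rounded: 33

33


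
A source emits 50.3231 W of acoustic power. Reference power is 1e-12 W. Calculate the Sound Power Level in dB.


Given values:
  W = 50.3231 W
  W_ref = 1e-12 W
Formula: SWL = 10 * log10(W / W_ref)
Compute ratio: W / W_ref = 50323100000000
Compute log10: log10(50323100000000) = 13.701767
Multiply: SWL = 10 * 13.701767 = 137.02

137.02 dB


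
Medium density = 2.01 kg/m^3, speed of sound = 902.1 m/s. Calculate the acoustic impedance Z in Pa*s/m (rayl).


Given values:
  rho = 2.01 kg/m^3
  c = 902.1 m/s
Formula: Z = rho * c
Z = 2.01 * 902.1
Z = 1813.22

1813.22 rayl


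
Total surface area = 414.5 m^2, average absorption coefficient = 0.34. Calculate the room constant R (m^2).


Given values:
  S = 414.5 m^2, alpha = 0.34
Formula: R = S * alpha / (1 - alpha)
Numerator: 414.5 * 0.34 = 140.93
Denominator: 1 - 0.34 = 0.66
R = 140.93 / 0.66 = 213.53

213.53 m^2


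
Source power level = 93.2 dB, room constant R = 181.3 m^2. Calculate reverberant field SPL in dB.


Given values:
  Lw = 93.2 dB, R = 181.3 m^2
Formula: SPL = Lw + 10 * log10(4 / R)
Compute 4 / R = 4 / 181.3 = 0.022063
Compute 10 * log10(0.022063) = -16.5634
SPL = 93.2 + (-16.5634) = 76.64

76.64 dB


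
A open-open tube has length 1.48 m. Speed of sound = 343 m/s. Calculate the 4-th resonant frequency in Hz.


Given values:
  Tube type: open-open, L = 1.48 m, c = 343 m/s, n = 4
Formula: f_n = n * c / (2 * L)
Compute 2 * L = 2 * 1.48 = 2.96
f = 4 * 343 / 2.96
f = 463.51

463.51 Hz


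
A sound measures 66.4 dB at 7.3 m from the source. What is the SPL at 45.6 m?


Given values:
  SPL1 = 66.4 dB, r1 = 7.3 m, r2 = 45.6 m
Formula: SPL2 = SPL1 - 20 * log10(r2 / r1)
Compute ratio: r2 / r1 = 45.6 / 7.3 = 6.2466
Compute log10: log10(6.2466) = 0.795644
Compute drop: 20 * 0.795644 = 15.9129
SPL2 = 66.4 - 15.9129 = 50.49

50.49 dB


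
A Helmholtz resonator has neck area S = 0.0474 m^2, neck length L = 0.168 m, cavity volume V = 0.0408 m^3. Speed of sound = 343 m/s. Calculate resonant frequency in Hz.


Given values:
  S = 0.0474 m^2, L = 0.168 m, V = 0.0408 m^3, c = 343 m/s
Formula: f = (c / (2*pi)) * sqrt(S / (V * L))
Compute V * L = 0.0408 * 0.168 = 0.0068544
Compute S / (V * L) = 0.0474 / 0.0068544 = 6.9153
Compute sqrt(6.9153) = 2.629696
Compute c / (2*pi) = 343 / 6.283185 = 54.590148
f = 54.590148 * 2.629696 = 143.56

143.56 Hz


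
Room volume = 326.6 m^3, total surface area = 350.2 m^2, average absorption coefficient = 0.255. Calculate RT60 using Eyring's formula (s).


Given values:
  V = 326.6 m^3, S = 350.2 m^2, alpha = 0.255
Formula: RT60 = 0.161 * V / (-S * ln(1 - alpha))
Compute ln(1 - 0.255) = ln(0.745) = -0.294371
Denominator: -350.2 * -0.294371 = 103.0887
Numerator: 0.161 * 326.6 = 52.5826
RT60 = 52.5826 / 103.0887 = 0.51

0.51 s


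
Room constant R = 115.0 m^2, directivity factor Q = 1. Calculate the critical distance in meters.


Given values:
  R = 115.0 m^2, Q = 1
Formula: d_c = 0.141 * sqrt(Q * R)
Compute Q * R = 1 * 115.0 = 115.0
Compute sqrt(115.0) = 10.7238
d_c = 0.141 * 10.7238 = 1.512

1.512 m


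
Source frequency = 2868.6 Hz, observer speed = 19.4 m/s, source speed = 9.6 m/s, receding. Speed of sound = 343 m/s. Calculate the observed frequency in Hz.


Given values:
  f_s = 2868.6 Hz, v_o = 19.4 m/s, v_s = 9.6 m/s
  Direction: receding
Formula: f_o = f_s * (c - v_o) / (c + v_s)
Numerator: c - v_o = 343 - 19.4 = 323.6
Denominator: c + v_s = 343 + 9.6 = 352.6
f_o = 2868.6 * 323.6 / 352.6 = 2632.67

2632.67 Hz


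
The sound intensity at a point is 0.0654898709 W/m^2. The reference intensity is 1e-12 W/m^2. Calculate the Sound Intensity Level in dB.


Given values:
  I = 0.0654898709 W/m^2
  I_ref = 1e-12 W/m^2
Formula: SIL = 10 * log10(I / I_ref)
Compute ratio: I / I_ref = 65489870900
Compute log10: log10(65489870900) = 10.816174
Multiply: SIL = 10 * 10.816174 = 108.16

108.16 dB


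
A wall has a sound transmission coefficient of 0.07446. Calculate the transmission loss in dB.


Given values:
  tau = 0.07446
Formula: TL = 10 * log10(1 / tau)
Compute 1 / tau = 1 / 0.07446 = 13.43
Compute log10(13.43) = 1.128076
TL = 10 * 1.128076 = 11.28

11.28 dB


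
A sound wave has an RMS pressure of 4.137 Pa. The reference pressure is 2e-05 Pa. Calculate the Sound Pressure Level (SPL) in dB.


Given values:
  p = 4.137 Pa
  p_ref = 2e-05 Pa
Formula: SPL = 20 * log10(p / p_ref)
Compute ratio: p / p_ref = 4.137 / 2e-05 = 206850
Compute log10: log10(206850) = 5.315656
Multiply: SPL = 20 * 5.315656 = 106.31

106.31 dB


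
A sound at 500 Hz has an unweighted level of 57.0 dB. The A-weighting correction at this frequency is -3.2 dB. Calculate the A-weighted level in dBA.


Given values:
  SPL = 57.0 dB
  A-weighting at 500 Hz = -3.2 dB
Formula: L_A = SPL + A_weight
L_A = 57.0 + (-3.2)
L_A = 53.8

53.8 dBA


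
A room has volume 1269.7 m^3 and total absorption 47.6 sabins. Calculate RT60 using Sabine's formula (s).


Given values:
  V = 1269.7 m^3
  A = 47.6 sabins
Formula: RT60 = 0.161 * V / A
Numerator: 0.161 * 1269.7 = 204.4217
RT60 = 204.4217 / 47.6 = 4.295

4.295 s


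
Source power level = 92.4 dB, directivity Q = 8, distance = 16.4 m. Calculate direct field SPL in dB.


Given values:
  Lw = 92.4 dB, Q = 8, r = 16.4 m
Formula: SPL = Lw + 10 * log10(Q / (4 * pi * r^2))
Compute 4 * pi * r^2 = 4 * pi * 16.4^2 = 3379.851
Compute Q / denom = 8 / 3379.851 = 0.00236697
Compute 10 * log10(0.00236697) = -26.2581
SPL = 92.4 + (-26.2581) = 66.14

66.14 dB


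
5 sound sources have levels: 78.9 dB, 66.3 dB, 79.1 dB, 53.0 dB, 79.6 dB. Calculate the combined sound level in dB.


Formula: L_total = 10 * log10( sum(10^(Li/10)) )
  Source 1: 10^(78.9/10) = 77624711.6629
  Source 2: 10^(66.3/10) = 4265795.188
  Source 3: 10^(79.1/10) = 81283051.6164
  Source 4: 10^(53.0/10) = 199526.2315
  Source 5: 10^(79.6/10) = 91201083.9356
Sum of linear values = 254574168.6344
L_total = 10 * log10(254574168.6344) = 84.06

84.06 dB


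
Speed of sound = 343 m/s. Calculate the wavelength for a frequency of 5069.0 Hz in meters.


Given values:
  c = 343 m/s, f = 5069.0 Hz
Formula: lambda = c / f
lambda = 343 / 5069.0
lambda = 0.0677

0.0677 m


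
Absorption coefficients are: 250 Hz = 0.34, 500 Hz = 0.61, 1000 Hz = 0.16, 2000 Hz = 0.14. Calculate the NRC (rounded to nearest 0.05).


Given values:
  a_250 = 0.34, a_500 = 0.61
  a_1000 = 0.16, a_2000 = 0.14
Formula: NRC = (a250 + a500 + a1000 + a2000) / 4
Sum = 0.34 + 0.61 + 0.16 + 0.14 = 1.25
NRC = 1.25 / 4 = 0.3125
Rounded to nearest 0.05: 0.3

0.3


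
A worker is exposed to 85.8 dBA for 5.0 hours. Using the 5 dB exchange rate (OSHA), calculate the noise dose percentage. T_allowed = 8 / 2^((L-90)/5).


Given values:
  L = 85.8 dBA, T = 5.0 hours
Formula: T_allowed = 8 / 2^((L - 90) / 5)
Compute exponent: (85.8 - 90) / 5 = -0.84
Compute 2^(-0.84) = 0.558644
T_allowed = 8 / 0.558644 = 14.32039 hours
Dose = (T / T_allowed) * 100
Dose = (5.0 / 14.32039) * 100 = 34.92

34.92 %


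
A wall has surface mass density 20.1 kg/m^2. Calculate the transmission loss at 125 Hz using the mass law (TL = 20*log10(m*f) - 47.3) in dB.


Given values:
  m = 20.1 kg/m^2, f = 125 Hz
Formula: TL = 20 * log10(m * f) - 47.3
Compute m * f = 20.1 * 125 = 2512.5
Compute log10(2512.5) = 3.400106
Compute 20 * 3.400106 = 68.0021
TL = 68.0021 - 47.3 = 20.7

20.7 dB


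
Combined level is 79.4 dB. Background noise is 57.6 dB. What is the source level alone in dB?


Given values:
  L_total = 79.4 dB, L_bg = 57.6 dB
Formula: L_source = 10 * log10(10^(L_total/10) - 10^(L_bg/10))
Convert to linear:
  10^(79.4/10) = 87096358.9956
  10^(57.6/10) = 575439.9373
Difference: 87096358.9956 - 575439.9373 = 86520919.0583
L_source = 10 * log10(86520919.0583) = 79.37

79.37 dB


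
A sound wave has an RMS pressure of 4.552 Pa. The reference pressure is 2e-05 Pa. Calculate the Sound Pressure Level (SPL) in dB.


Given values:
  p = 4.552 Pa
  p_ref = 2e-05 Pa
Formula: SPL = 20 * log10(p / p_ref)
Compute ratio: p / p_ref = 4.552 / 2e-05 = 227600
Compute log10: log10(227600) = 5.357172
Multiply: SPL = 20 * 5.357172 = 107.14

107.14 dB


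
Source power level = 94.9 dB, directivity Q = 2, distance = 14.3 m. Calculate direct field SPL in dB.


Given values:
  Lw = 94.9 dB, Q = 2, r = 14.3 m
Formula: SPL = Lw + 10 * log10(Q / (4 * pi * r^2))
Compute 4 * pi * r^2 = 4 * pi * 14.3^2 = 2569.6971
Compute Q / denom = 2 / 2569.6971 = 0.0007783
Compute 10 * log10(0.0007783) = -31.0885
SPL = 94.9 + (-31.0885) = 63.81

63.81 dB


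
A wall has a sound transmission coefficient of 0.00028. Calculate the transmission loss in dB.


Given values:
  tau = 0.00028
Formula: TL = 10 * log10(1 / tau)
Compute 1 / tau = 1 / 0.00028 = 3571.4286
Compute log10(3571.4286) = 3.552842
TL = 10 * 3.552842 = 35.53

35.53 dB


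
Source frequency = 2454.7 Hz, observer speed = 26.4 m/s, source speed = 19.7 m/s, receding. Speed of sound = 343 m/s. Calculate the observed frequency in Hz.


Given values:
  f_s = 2454.7 Hz, v_o = 26.4 m/s, v_s = 19.7 m/s
  Direction: receding
Formula: f_o = f_s * (c - v_o) / (c + v_s)
Numerator: c - v_o = 343 - 26.4 = 316.6
Denominator: c + v_s = 343 + 19.7 = 362.7
f_o = 2454.7 * 316.6 / 362.7 = 2142.7

2142.7 Hz


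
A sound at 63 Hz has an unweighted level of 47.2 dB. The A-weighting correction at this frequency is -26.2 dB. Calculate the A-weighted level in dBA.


Given values:
  SPL = 47.2 dB
  A-weighting at 63 Hz = -26.2 dB
Formula: L_A = SPL + A_weight
L_A = 47.2 + (-26.2)
L_A = 21.0

21.0 dBA


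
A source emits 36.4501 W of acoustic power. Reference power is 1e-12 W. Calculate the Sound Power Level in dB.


Given values:
  W = 36.4501 W
  W_ref = 1e-12 W
Formula: SWL = 10 * log10(W / W_ref)
Compute ratio: W / W_ref = 36450100000000
Compute log10: log10(36450100000000) = 13.561699
Multiply: SWL = 10 * 13.561699 = 135.62

135.62 dB


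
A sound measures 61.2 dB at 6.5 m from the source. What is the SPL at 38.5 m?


Given values:
  SPL1 = 61.2 dB, r1 = 6.5 m, r2 = 38.5 m
Formula: SPL2 = SPL1 - 20 * log10(r2 / r1)
Compute ratio: r2 / r1 = 38.5 / 6.5 = 5.9231
Compute log10: log10(5.9231) = 0.772549
Compute drop: 20 * 0.772549 = 15.451
SPL2 = 61.2 - 15.451 = 45.75

45.75 dB


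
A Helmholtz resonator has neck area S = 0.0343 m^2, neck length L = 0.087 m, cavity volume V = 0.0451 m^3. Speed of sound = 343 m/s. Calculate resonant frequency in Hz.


Given values:
  S = 0.0343 m^2, L = 0.087 m, V = 0.0451 m^3, c = 343 m/s
Formula: f = (c / (2*pi)) * sqrt(S / (V * L))
Compute V * L = 0.0451 * 0.087 = 0.0039237
Compute S / (V * L) = 0.0343 / 0.0039237 = 8.7417
Compute sqrt(8.7417) = 2.956637
Compute c / (2*pi) = 343 / 6.283185 = 54.590148
f = 54.590148 * 2.956637 = 161.4

161.4 Hz


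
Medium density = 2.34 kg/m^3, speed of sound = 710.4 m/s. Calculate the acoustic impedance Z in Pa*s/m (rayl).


Given values:
  rho = 2.34 kg/m^3
  c = 710.4 m/s
Formula: Z = rho * c
Z = 2.34 * 710.4
Z = 1662.34

1662.34 rayl


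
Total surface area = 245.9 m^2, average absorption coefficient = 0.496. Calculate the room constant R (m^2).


Given values:
  S = 245.9 m^2, alpha = 0.496
Formula: R = S * alpha / (1 - alpha)
Numerator: 245.9 * 0.496 = 121.9664
Denominator: 1 - 0.496 = 0.504
R = 121.9664 / 0.504 = 242.0

242.0 m^2


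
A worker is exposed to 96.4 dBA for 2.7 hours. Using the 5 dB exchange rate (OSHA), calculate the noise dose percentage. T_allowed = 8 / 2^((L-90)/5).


Given values:
  L = 96.4 dBA, T = 2.7 hours
Formula: T_allowed = 8 / 2^((L - 90) / 5)
Compute exponent: (96.4 - 90) / 5 = 1.28
Compute 2^(1.28) = 2.42839
T_allowed = 8 / 2.42839 = 3.294364 hours
Dose = (T / T_allowed) * 100
Dose = (2.7 / 3.294364) * 100 = 81.96

81.96 %


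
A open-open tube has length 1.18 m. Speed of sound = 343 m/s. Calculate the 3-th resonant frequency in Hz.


Given values:
  Tube type: open-open, L = 1.18 m, c = 343 m/s, n = 3
Formula: f_n = n * c / (2 * L)
Compute 2 * L = 2 * 1.18 = 2.36
f = 3 * 343 / 2.36
f = 436.02

436.02 Hz


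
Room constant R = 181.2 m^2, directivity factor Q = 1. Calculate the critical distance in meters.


Given values:
  R = 181.2 m^2, Q = 1
Formula: d_c = 0.141 * sqrt(Q * R)
Compute Q * R = 1 * 181.2 = 181.2
Compute sqrt(181.2) = 13.4611
d_c = 0.141 * 13.4611 = 1.898

1.898 m


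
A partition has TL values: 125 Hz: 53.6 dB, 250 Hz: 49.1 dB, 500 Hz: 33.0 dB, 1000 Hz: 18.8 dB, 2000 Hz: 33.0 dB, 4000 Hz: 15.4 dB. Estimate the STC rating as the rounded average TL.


Given TL values at each frequency:
  125 Hz: 53.6 dB
  250 Hz: 49.1 dB
  500 Hz: 33.0 dB
  1000 Hz: 18.8 dB
  2000 Hz: 33.0 dB
  4000 Hz: 15.4 dB
Formula: STC ~ round(average of TL values)
Sum = 53.6 + 49.1 + 33.0 + 18.8 + 33.0 + 15.4 = 202.9
Average = 202.9 / 6 = 33.82
Rounded: 34

34


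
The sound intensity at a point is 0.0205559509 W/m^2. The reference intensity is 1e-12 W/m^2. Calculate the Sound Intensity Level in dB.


Given values:
  I = 0.0205559509 W/m^2
  I_ref = 1e-12 W/m^2
Formula: SIL = 10 * log10(I / I_ref)
Compute ratio: I / I_ref = 20555950900
Compute log10: log10(20555950900) = 10.312938
Multiply: SIL = 10 * 10.312938 = 103.13

103.13 dB


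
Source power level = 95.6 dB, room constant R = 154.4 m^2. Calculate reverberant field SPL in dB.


Given values:
  Lw = 95.6 dB, R = 154.4 m^2
Formula: SPL = Lw + 10 * log10(4 / R)
Compute 4 / R = 4 / 154.4 = 0.025907
Compute 10 * log10(0.025907) = -15.8658
SPL = 95.6 + (-15.8658) = 79.73

79.73 dB


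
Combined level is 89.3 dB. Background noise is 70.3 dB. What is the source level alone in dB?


Given values:
  L_total = 89.3 dB, L_bg = 70.3 dB
Formula: L_source = 10 * log10(10^(L_total/10) - 10^(L_bg/10))
Convert to linear:
  10^(89.3/10) = 851138038.2024
  10^(70.3/10) = 10715193.0524
Difference: 851138038.2024 - 10715193.0524 = 840422845.15
L_source = 10 * log10(840422845.15) = 89.24

89.24 dB


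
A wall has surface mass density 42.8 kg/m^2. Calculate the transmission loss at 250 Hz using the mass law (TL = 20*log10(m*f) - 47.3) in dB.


Given values:
  m = 42.8 kg/m^2, f = 250 Hz
Formula: TL = 20 * log10(m * f) - 47.3
Compute m * f = 42.8 * 250 = 10700.0
Compute log10(10700.0) = 4.029384
Compute 20 * 4.029384 = 80.5877
TL = 80.5877 - 47.3 = 33.29

33.29 dB


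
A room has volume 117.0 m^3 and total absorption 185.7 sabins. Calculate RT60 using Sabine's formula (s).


Given values:
  V = 117.0 m^3
  A = 185.7 sabins
Formula: RT60 = 0.161 * V / A
Numerator: 0.161 * 117.0 = 18.837
RT60 = 18.837 / 185.7 = 0.101

0.101 s


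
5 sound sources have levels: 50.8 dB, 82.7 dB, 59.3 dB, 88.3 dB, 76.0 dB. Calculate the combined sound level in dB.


Formula: L_total = 10 * log10( sum(10^(Li/10)) )
  Source 1: 10^(50.8/10) = 120226.4435
  Source 2: 10^(82.7/10) = 186208713.6663
  Source 3: 10^(59.3/10) = 851138.0382
  Source 4: 10^(88.3/10) = 676082975.392
  Source 5: 10^(76.0/10) = 39810717.0553
Sum of linear values = 903073770.5953
L_total = 10 * log10(903073770.5953) = 89.56

89.56 dB


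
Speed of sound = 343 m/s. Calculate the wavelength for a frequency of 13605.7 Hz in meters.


Given values:
  c = 343 m/s, f = 13605.7 Hz
Formula: lambda = c / f
lambda = 343 / 13605.7
lambda = 0.0252

0.0252 m


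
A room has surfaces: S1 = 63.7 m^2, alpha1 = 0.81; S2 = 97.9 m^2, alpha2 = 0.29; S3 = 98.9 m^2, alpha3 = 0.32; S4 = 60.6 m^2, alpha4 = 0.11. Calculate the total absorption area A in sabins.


Given surfaces:
  Surface 1: 63.7 * 0.81 = 51.597
  Surface 2: 97.9 * 0.29 = 28.391
  Surface 3: 98.9 * 0.32 = 31.648
  Surface 4: 60.6 * 0.11 = 6.666
Formula: A = sum(Si * alpha_i)
A = 51.597 + 28.391 + 31.648 + 6.666
A = 118.3

118.3 sabins


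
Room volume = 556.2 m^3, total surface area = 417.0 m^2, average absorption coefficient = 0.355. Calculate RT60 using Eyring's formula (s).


Given values:
  V = 556.2 m^3, S = 417.0 m^2, alpha = 0.355
Formula: RT60 = 0.161 * V / (-S * ln(1 - alpha))
Compute ln(1 - 0.355) = ln(0.645) = -0.438505
Denominator: -417.0 * -0.438505 = 182.8566
Numerator: 0.161 * 556.2 = 89.5482
RT60 = 89.5482 / 182.8566 = 0.49

0.49 s


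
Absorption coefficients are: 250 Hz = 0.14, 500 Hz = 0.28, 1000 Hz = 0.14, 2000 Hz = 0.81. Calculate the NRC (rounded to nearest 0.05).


Given values:
  a_250 = 0.14, a_500 = 0.28
  a_1000 = 0.14, a_2000 = 0.81
Formula: NRC = (a250 + a500 + a1000 + a2000) / 4
Sum = 0.14 + 0.28 + 0.14 + 0.81 = 1.37
NRC = 1.37 / 4 = 0.3425
Rounded to nearest 0.05: 0.35

0.35


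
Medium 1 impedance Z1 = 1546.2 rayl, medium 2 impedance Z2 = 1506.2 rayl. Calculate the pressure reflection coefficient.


Given values:
  Z1 = 1546.2 rayl, Z2 = 1506.2 rayl
Formula: R = (Z2 - Z1) / (Z2 + Z1)
Numerator: Z2 - Z1 = 1506.2 - 1546.2 = -40.0
Denominator: Z2 + Z1 = 1506.2 + 1546.2 = 3052.4
R = -40.0 / 3052.4 = -0.0131

-0.0131


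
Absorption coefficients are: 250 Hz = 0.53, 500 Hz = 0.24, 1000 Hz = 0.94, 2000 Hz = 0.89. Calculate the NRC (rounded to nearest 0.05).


Given values:
  a_250 = 0.53, a_500 = 0.24
  a_1000 = 0.94, a_2000 = 0.89
Formula: NRC = (a250 + a500 + a1000 + a2000) / 4
Sum = 0.53 + 0.24 + 0.94 + 0.89 = 2.6
NRC = 2.6 / 4 = 0.65
Rounded to nearest 0.05: 0.65

0.65


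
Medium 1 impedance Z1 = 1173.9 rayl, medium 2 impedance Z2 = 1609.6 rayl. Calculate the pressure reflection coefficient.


Given values:
  Z1 = 1173.9 rayl, Z2 = 1609.6 rayl
Formula: R = (Z2 - Z1) / (Z2 + Z1)
Numerator: Z2 - Z1 = 1609.6 - 1173.9 = 435.7
Denominator: Z2 + Z1 = 1609.6 + 1173.9 = 2783.5
R = 435.7 / 2783.5 = 0.1565

0.1565


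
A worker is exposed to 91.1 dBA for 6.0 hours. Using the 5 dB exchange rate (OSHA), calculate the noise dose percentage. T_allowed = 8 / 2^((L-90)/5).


Given values:
  L = 91.1 dBA, T = 6.0 hours
Formula: T_allowed = 8 / 2^((L - 90) / 5)
Compute exponent: (91.1 - 90) / 5 = 0.22
Compute 2^(0.22) = 1.164734
T_allowed = 8 / 1.164734 = 6.868521 hours
Dose = (T / T_allowed) * 100
Dose = (6.0 / 6.868521) * 100 = 87.36

87.36 %


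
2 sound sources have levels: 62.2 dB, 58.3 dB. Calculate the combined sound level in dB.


Formula: L_total = 10 * log10( sum(10^(Li/10)) )
  Source 1: 10^(62.2/10) = 1659586.9074
  Source 2: 10^(58.3/10) = 676082.9754
Sum of linear values = 2335669.8828
L_total = 10 * log10(2335669.8828) = 63.68

63.68 dB


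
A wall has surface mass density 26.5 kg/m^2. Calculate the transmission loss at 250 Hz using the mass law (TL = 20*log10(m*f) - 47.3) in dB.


Given values:
  m = 26.5 kg/m^2, f = 250 Hz
Formula: TL = 20 * log10(m * f) - 47.3
Compute m * f = 26.5 * 250 = 6625.0
Compute log10(6625.0) = 3.821186
Compute 20 * 3.821186 = 76.4237
TL = 76.4237 - 47.3 = 29.12

29.12 dB


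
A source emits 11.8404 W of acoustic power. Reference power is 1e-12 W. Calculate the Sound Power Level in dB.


Given values:
  W = 11.8404 W
  W_ref = 1e-12 W
Formula: SWL = 10 * log10(W / W_ref)
Compute ratio: W / W_ref = 11840400000000
Compute log10: log10(11840400000000) = 13.073366
Multiply: SWL = 10 * 13.073366 = 130.73

130.73 dB


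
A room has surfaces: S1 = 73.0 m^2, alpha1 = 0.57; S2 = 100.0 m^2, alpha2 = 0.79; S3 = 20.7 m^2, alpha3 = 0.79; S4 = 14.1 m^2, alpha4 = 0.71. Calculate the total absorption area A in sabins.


Given surfaces:
  Surface 1: 73.0 * 0.57 = 41.61
  Surface 2: 100.0 * 0.79 = 79.0
  Surface 3: 20.7 * 0.79 = 16.353
  Surface 4: 14.1 * 0.71 = 10.011
Formula: A = sum(Si * alpha_i)
A = 41.61 + 79.0 + 16.353 + 10.011
A = 146.97

146.97 sabins


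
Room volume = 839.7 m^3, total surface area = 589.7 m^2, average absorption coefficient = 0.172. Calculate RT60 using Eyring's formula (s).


Given values:
  V = 839.7 m^3, S = 589.7 m^2, alpha = 0.172
Formula: RT60 = 0.161 * V / (-S * ln(1 - alpha))
Compute ln(1 - 0.172) = ln(0.828) = -0.188742
Denominator: -589.7 * -0.188742 = 111.3012
Numerator: 0.161 * 839.7 = 135.1917
RT60 = 135.1917 / 111.3012 = 1.215

1.215 s


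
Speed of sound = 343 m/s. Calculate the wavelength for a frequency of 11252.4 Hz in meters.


Given values:
  c = 343 m/s, f = 11252.4 Hz
Formula: lambda = c / f
lambda = 343 / 11252.4
lambda = 0.0305

0.0305 m


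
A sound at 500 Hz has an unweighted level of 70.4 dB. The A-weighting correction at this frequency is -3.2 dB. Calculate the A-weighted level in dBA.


Given values:
  SPL = 70.4 dB
  A-weighting at 500 Hz = -3.2 dB
Formula: L_A = SPL + A_weight
L_A = 70.4 + (-3.2)
L_A = 67.2

67.2 dBA


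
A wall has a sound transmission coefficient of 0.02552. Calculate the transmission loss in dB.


Given values:
  tau = 0.02552
Formula: TL = 10 * log10(1 / tau)
Compute 1 / tau = 1 / 0.02552 = 39.185
Compute log10(39.185) = 1.59312
TL = 10 * 1.59312 = 15.93

15.93 dB


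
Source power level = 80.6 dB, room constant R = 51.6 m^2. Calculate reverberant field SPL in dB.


Given values:
  Lw = 80.6 dB, R = 51.6 m^2
Formula: SPL = Lw + 10 * log10(4 / R)
Compute 4 / R = 4 / 51.6 = 0.077519
Compute 10 * log10(0.077519) = -11.1059
SPL = 80.6 + (-11.1059) = 69.49

69.49 dB


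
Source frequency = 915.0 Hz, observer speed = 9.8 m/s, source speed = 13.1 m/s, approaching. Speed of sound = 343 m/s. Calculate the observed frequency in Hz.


Given values:
  f_s = 915.0 Hz, v_o = 9.8 m/s, v_s = 13.1 m/s
  Direction: approaching
Formula: f_o = f_s * (c + v_o) / (c - v_s)
Numerator: c + v_o = 343 + 9.8 = 352.8
Denominator: c - v_s = 343 - 13.1 = 329.9
f_o = 915.0 * 352.8 / 329.9 = 978.51

978.51 Hz


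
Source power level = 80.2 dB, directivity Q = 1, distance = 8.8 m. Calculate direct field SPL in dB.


Given values:
  Lw = 80.2 dB, Q = 1, r = 8.8 m
Formula: SPL = Lw + 10 * log10(Q / (4 * pi * r^2))
Compute 4 * pi * r^2 = 4 * pi * 8.8^2 = 973.1397
Compute Q / denom = 1 / 973.1397 = 0.0010276
Compute 10 * log10(0.0010276) = -29.8818
SPL = 80.2 + (-29.8818) = 50.32

50.32 dB


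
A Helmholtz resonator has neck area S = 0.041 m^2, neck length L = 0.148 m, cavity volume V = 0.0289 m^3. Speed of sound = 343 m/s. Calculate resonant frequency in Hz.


Given values:
  S = 0.041 m^2, L = 0.148 m, V = 0.0289 m^3, c = 343 m/s
Formula: f = (c / (2*pi)) * sqrt(S / (V * L))
Compute V * L = 0.0289 * 0.148 = 0.0042772
Compute S / (V * L) = 0.041 / 0.0042772 = 9.5857
Compute sqrt(9.5857) = 3.096078
Compute c / (2*pi) = 343 / 6.283185 = 54.590148
f = 54.590148 * 3.096078 = 169.02

169.02 Hz


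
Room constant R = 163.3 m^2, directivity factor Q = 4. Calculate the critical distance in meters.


Given values:
  R = 163.3 m^2, Q = 4
Formula: d_c = 0.141 * sqrt(Q * R)
Compute Q * R = 4 * 163.3 = 653.2
Compute sqrt(653.2) = 25.5578
d_c = 0.141 * 25.5578 = 3.604

3.604 m


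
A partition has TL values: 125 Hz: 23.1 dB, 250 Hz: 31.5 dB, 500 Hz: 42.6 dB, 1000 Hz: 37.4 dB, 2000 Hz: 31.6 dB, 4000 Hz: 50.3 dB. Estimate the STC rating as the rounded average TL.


Given TL values at each frequency:
  125 Hz: 23.1 dB
  250 Hz: 31.5 dB
  500 Hz: 42.6 dB
  1000 Hz: 37.4 dB
  2000 Hz: 31.6 dB
  4000 Hz: 50.3 dB
Formula: STC ~ round(average of TL values)
Sum = 23.1 + 31.5 + 42.6 + 37.4 + 31.6 + 50.3 = 216.5
Average = 216.5 / 6 = 36.08
Rounded: 36

36


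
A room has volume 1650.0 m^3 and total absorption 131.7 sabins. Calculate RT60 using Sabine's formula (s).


Given values:
  V = 1650.0 m^3
  A = 131.7 sabins
Formula: RT60 = 0.161 * V / A
Numerator: 0.161 * 1650.0 = 265.65
RT60 = 265.65 / 131.7 = 2.017

2.017 s


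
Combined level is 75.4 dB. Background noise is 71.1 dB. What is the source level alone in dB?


Given values:
  L_total = 75.4 dB, L_bg = 71.1 dB
Formula: L_source = 10 * log10(10^(L_total/10) - 10^(L_bg/10))
Convert to linear:
  10^(75.4/10) = 34673685.0453
  10^(71.1/10) = 12882495.5169
Difference: 34673685.0453 - 12882495.5169 = 21791189.5284
L_source = 10 * log10(21791189.5284) = 73.38

73.38 dB


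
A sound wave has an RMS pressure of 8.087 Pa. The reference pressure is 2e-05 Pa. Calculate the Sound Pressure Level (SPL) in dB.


Given values:
  p = 8.087 Pa
  p_ref = 2e-05 Pa
Formula: SPL = 20 * log10(p / p_ref)
Compute ratio: p / p_ref = 8.087 / 2e-05 = 404350
Compute log10: log10(404350) = 5.606757
Multiply: SPL = 20 * 5.606757 = 112.14

112.14 dB


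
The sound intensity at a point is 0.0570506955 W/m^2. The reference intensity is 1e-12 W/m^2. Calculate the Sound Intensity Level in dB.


Given values:
  I = 0.0570506955 W/m^2
  I_ref = 1e-12 W/m^2
Formula: SIL = 10 * log10(I / I_ref)
Compute ratio: I / I_ref = 57050695500
Compute log10: log10(57050695500) = 10.756261
Multiply: SIL = 10 * 10.756261 = 107.56

107.56 dB


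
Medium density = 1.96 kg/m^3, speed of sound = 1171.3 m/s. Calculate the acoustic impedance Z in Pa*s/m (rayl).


Given values:
  rho = 1.96 kg/m^3
  c = 1171.3 m/s
Formula: Z = rho * c
Z = 1.96 * 1171.3
Z = 2295.75

2295.75 rayl


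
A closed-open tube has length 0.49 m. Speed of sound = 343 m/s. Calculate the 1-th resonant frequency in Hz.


Given values:
  Tube type: closed-open, L = 0.49 m, c = 343 m/s, n = 1
Formula: f_n = (2n - 1) * c / (4 * L)
Compute 2n - 1 = 2*1 - 1 = 1
Compute 4 * L = 4 * 0.49 = 1.96
f = 1 * 343 / 1.96
f = 175.0

175.0 Hz


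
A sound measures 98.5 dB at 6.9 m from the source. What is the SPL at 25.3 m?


Given values:
  SPL1 = 98.5 dB, r1 = 6.9 m, r2 = 25.3 m
Formula: SPL2 = SPL1 - 20 * log10(r2 / r1)
Compute ratio: r2 / r1 = 25.3 / 6.9 = 3.6667
Compute log10: log10(3.6667) = 0.564275
Compute drop: 20 * 0.564275 = 11.2855
SPL2 = 98.5 - 11.2855 = 87.21

87.21 dB


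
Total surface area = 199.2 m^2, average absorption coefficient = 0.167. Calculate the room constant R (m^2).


Given values:
  S = 199.2 m^2, alpha = 0.167
Formula: R = S * alpha / (1 - alpha)
Numerator: 199.2 * 0.167 = 33.2664
Denominator: 1 - 0.167 = 0.833
R = 33.2664 / 0.833 = 39.94

39.94 m^2


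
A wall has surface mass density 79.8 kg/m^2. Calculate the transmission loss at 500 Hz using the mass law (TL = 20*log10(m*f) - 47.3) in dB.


Given values:
  m = 79.8 kg/m^2, f = 500 Hz
Formula: TL = 20 * log10(m * f) - 47.3
Compute m * f = 79.8 * 500 = 39900.0
Compute log10(39900.0) = 4.600973
Compute 20 * 4.600973 = 92.0195
TL = 92.0195 - 47.3 = 44.72

44.72 dB


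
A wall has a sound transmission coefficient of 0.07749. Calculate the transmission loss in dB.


Given values:
  tau = 0.07749
Formula: TL = 10 * log10(1 / tau)
Compute 1 / tau = 1 / 0.07749 = 12.9049
Compute log10(12.9049) = 1.110755
TL = 10 * 1.110755 = 11.11

11.11 dB


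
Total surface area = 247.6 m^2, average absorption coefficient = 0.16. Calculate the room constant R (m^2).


Given values:
  S = 247.6 m^2, alpha = 0.16
Formula: R = S * alpha / (1 - alpha)
Numerator: 247.6 * 0.16 = 39.616
Denominator: 1 - 0.16 = 0.84
R = 39.616 / 0.84 = 47.16

47.16 m^2


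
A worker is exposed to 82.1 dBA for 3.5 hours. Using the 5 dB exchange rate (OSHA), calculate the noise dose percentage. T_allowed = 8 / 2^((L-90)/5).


Given values:
  L = 82.1 dBA, T = 3.5 hours
Formula: T_allowed = 8 / 2^((L - 90) / 5)
Compute exponent: (82.1 - 90) / 5 = -1.58
Compute 2^(-1.58) = 0.334482
T_allowed = 8 / 0.334482 = 23.91758 hours
Dose = (T / T_allowed) * 100
Dose = (3.5 / 23.91758) * 100 = 14.63

14.63 %


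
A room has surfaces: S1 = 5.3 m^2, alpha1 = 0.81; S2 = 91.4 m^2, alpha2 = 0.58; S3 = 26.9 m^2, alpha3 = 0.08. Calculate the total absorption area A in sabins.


Given surfaces:
  Surface 1: 5.3 * 0.81 = 4.293
  Surface 2: 91.4 * 0.58 = 53.012
  Surface 3: 26.9 * 0.08 = 2.152
Formula: A = sum(Si * alpha_i)
A = 4.293 + 53.012 + 2.152
A = 59.46

59.46 sabins


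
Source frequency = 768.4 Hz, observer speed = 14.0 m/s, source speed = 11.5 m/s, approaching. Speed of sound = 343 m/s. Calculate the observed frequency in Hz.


Given values:
  f_s = 768.4 Hz, v_o = 14.0 m/s, v_s = 11.5 m/s
  Direction: approaching
Formula: f_o = f_s * (c + v_o) / (c - v_s)
Numerator: c + v_o = 343 + 14.0 = 357.0
Denominator: c - v_s = 343 - 11.5 = 331.5
f_o = 768.4 * 357.0 / 331.5 = 827.51

827.51 Hz


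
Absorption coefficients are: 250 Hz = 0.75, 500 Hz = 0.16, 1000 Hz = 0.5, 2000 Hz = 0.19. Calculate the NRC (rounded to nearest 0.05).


Given values:
  a_250 = 0.75, a_500 = 0.16
  a_1000 = 0.5, a_2000 = 0.19
Formula: NRC = (a250 + a500 + a1000 + a2000) / 4
Sum = 0.75 + 0.16 + 0.5 + 0.19 = 1.6
NRC = 1.6 / 4 = 0.4
Rounded to nearest 0.05: 0.4

0.4


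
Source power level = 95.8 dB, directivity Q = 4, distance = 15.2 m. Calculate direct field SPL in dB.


Given values:
  Lw = 95.8 dB, Q = 4, r = 15.2 m
Formula: SPL = Lw + 10 * log10(Q / (4 * pi * r^2))
Compute 4 * pi * r^2 = 4 * pi * 15.2^2 = 2903.3343
Compute Q / denom = 4 / 2903.3343 = 0.00137773
Compute 10 * log10(0.00137773) = -28.6084
SPL = 95.8 + (-28.6084) = 67.19

67.19 dB


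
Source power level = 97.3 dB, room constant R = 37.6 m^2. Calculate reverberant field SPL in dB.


Given values:
  Lw = 97.3 dB, R = 37.6 m^2
Formula: SPL = Lw + 10 * log10(4 / R)
Compute 4 / R = 4 / 37.6 = 0.106383
Compute 10 * log10(0.106383) = -9.7313
SPL = 97.3 + (-9.7313) = 87.57

87.57 dB


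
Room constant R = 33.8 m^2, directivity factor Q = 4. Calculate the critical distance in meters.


Given values:
  R = 33.8 m^2, Q = 4
Formula: d_c = 0.141 * sqrt(Q * R)
Compute Q * R = 4 * 33.8 = 135.2
Compute sqrt(135.2) = 11.6276
d_c = 0.141 * 11.6276 = 1.639

1.639 m


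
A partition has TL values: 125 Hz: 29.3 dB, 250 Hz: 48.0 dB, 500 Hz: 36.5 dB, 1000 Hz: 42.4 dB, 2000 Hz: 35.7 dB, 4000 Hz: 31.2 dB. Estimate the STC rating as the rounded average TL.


Given TL values at each frequency:
  125 Hz: 29.3 dB
  250 Hz: 48.0 dB
  500 Hz: 36.5 dB
  1000 Hz: 42.4 dB
  2000 Hz: 35.7 dB
  4000 Hz: 31.2 dB
Formula: STC ~ round(average of TL values)
Sum = 29.3 + 48.0 + 36.5 + 42.4 + 35.7 + 31.2 = 223.1
Average = 223.1 / 6 = 37.18
Rounded: 37

37


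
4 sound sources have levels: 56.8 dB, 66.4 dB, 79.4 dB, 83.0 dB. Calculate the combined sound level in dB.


Formula: L_total = 10 * log10( sum(10^(Li/10)) )
  Source 1: 10^(56.8/10) = 478630.0923
  Source 2: 10^(66.4/10) = 4365158.3224
  Source 3: 10^(79.4/10) = 87096358.9956
  Source 4: 10^(83.0/10) = 199526231.4969
Sum of linear values = 291466378.9072
L_total = 10 * log10(291466378.9072) = 84.65

84.65 dB


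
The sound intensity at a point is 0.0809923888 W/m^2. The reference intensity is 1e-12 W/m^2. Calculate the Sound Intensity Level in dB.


Given values:
  I = 0.0809923888 W/m^2
  I_ref = 1e-12 W/m^2
Formula: SIL = 10 * log10(I / I_ref)
Compute ratio: I / I_ref = 80992388800
Compute log10: log10(80992388800) = 10.908444
Multiply: SIL = 10 * 10.908444 = 109.08

109.08 dB


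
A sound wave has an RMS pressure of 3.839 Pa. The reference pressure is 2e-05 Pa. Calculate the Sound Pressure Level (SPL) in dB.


Given values:
  p = 3.839 Pa
  p_ref = 2e-05 Pa
Formula: SPL = 20 * log10(p / p_ref)
Compute ratio: p / p_ref = 3.839 / 2e-05 = 191950
Compute log10: log10(191950) = 5.283188
Multiply: SPL = 20 * 5.283188 = 105.66

105.66 dB


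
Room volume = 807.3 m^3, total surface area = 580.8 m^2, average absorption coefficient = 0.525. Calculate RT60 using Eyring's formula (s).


Given values:
  V = 807.3 m^3, S = 580.8 m^2, alpha = 0.525
Formula: RT60 = 0.161 * V / (-S * ln(1 - alpha))
Compute ln(1 - 0.525) = ln(0.475) = -0.74444
Denominator: -580.8 * -0.74444 = 432.3708
Numerator: 0.161 * 807.3 = 129.9753
RT60 = 129.9753 / 432.3708 = 0.301

0.301 s


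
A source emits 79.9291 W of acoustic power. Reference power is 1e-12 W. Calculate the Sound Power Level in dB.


Given values:
  W = 79.9291 W
  W_ref = 1e-12 W
Formula: SWL = 10 * log10(W / W_ref)
Compute ratio: W / W_ref = 79929100000000
Compute log10: log10(79929100000000) = 13.902705
Multiply: SWL = 10 * 13.902705 = 139.03

139.03 dB


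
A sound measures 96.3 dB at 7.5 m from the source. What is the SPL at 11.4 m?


Given values:
  SPL1 = 96.3 dB, r1 = 7.5 m, r2 = 11.4 m
Formula: SPL2 = SPL1 - 20 * log10(r2 / r1)
Compute ratio: r2 / r1 = 11.4 / 7.5 = 1.52
Compute log10: log10(1.52) = 0.181844
Compute drop: 20 * 0.181844 = 3.6369
SPL2 = 96.3 - 3.6369 = 92.66

92.66 dB


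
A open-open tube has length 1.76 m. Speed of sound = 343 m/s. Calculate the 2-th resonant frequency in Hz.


Given values:
  Tube type: open-open, L = 1.76 m, c = 343 m/s, n = 2
Formula: f_n = n * c / (2 * L)
Compute 2 * L = 2 * 1.76 = 3.52
f = 2 * 343 / 3.52
f = 194.89

194.89 Hz


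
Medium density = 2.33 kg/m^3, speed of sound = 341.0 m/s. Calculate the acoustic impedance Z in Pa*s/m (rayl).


Given values:
  rho = 2.33 kg/m^3
  c = 341.0 m/s
Formula: Z = rho * c
Z = 2.33 * 341.0
Z = 794.53

794.53 rayl


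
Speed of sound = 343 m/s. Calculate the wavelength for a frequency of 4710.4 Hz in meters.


Given values:
  c = 343 m/s, f = 4710.4 Hz
Formula: lambda = c / f
lambda = 343 / 4710.4
lambda = 0.0728

0.0728 m


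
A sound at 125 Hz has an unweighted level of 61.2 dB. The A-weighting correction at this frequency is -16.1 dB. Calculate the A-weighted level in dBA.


Given values:
  SPL = 61.2 dB
  A-weighting at 125 Hz = -16.1 dB
Formula: L_A = SPL + A_weight
L_A = 61.2 + (-16.1)
L_A = 45.1

45.1 dBA


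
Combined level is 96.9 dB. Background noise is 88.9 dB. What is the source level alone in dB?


Given values:
  L_total = 96.9 dB, L_bg = 88.9 dB
Formula: L_source = 10 * log10(10^(L_total/10) - 10^(L_bg/10))
Convert to linear:
  10^(96.9/10) = 4897788193.6845
  10^(88.9/10) = 776247116.6287
Difference: 4897788193.6845 - 776247116.6287 = 4121541077.0558
L_source = 10 * log10(4121541077.0558) = 96.15

96.15 dB


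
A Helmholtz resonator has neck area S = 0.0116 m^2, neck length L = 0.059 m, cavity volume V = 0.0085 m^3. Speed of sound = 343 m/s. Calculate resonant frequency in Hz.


Given values:
  S = 0.0116 m^2, L = 0.059 m, V = 0.0085 m^3, c = 343 m/s
Formula: f = (c / (2*pi)) * sqrt(S / (V * L))
Compute V * L = 0.0085 * 0.059 = 0.0005015
Compute S / (V * L) = 0.0116 / 0.0005015 = 23.1306
Compute sqrt(23.1306) = 4.809428
Compute c / (2*pi) = 343 / 6.283185 = 54.590148
f = 54.590148 * 4.809428 = 262.55

262.55 Hz


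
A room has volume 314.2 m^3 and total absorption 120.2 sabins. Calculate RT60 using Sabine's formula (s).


Given values:
  V = 314.2 m^3
  A = 120.2 sabins
Formula: RT60 = 0.161 * V / A
Numerator: 0.161 * 314.2 = 50.5862
RT60 = 50.5862 / 120.2 = 0.421

0.421 s


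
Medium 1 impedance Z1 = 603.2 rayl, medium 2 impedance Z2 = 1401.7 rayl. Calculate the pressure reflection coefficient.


Given values:
  Z1 = 603.2 rayl, Z2 = 1401.7 rayl
Formula: R = (Z2 - Z1) / (Z2 + Z1)
Numerator: Z2 - Z1 = 1401.7 - 603.2 = 798.5
Denominator: Z2 + Z1 = 1401.7 + 603.2 = 2004.9
R = 798.5 / 2004.9 = 0.3983

0.3983


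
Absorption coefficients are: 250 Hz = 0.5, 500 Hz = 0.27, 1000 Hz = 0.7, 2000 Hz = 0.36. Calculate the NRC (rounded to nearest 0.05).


Given values:
  a_250 = 0.5, a_500 = 0.27
  a_1000 = 0.7, a_2000 = 0.36
Formula: NRC = (a250 + a500 + a1000 + a2000) / 4
Sum = 0.5 + 0.27 + 0.7 + 0.36 = 1.83
NRC = 1.83 / 4 = 0.4575
Rounded to nearest 0.05: 0.45

0.45


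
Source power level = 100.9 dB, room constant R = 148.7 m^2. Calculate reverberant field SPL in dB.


Given values:
  Lw = 100.9 dB, R = 148.7 m^2
Formula: SPL = Lw + 10 * log10(4 / R)
Compute 4 / R = 4 / 148.7 = 0.0269
Compute 10 * log10(0.0269) = -15.7025
SPL = 100.9 + (-15.7025) = 85.2

85.2 dB


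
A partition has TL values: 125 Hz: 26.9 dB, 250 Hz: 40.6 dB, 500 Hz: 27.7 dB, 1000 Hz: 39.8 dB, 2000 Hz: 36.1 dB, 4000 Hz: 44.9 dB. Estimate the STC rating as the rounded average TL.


Given TL values at each frequency:
  125 Hz: 26.9 dB
  250 Hz: 40.6 dB
  500 Hz: 27.7 dB
  1000 Hz: 39.8 dB
  2000 Hz: 36.1 dB
  4000 Hz: 44.9 dB
Formula: STC ~ round(average of TL values)
Sum = 26.9 + 40.6 + 27.7 + 39.8 + 36.1 + 44.9 = 216.0
Average = 216.0 / 6 = 36.0
Rounded: 36

36


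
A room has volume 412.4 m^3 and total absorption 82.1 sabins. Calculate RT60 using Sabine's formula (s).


Given values:
  V = 412.4 m^3
  A = 82.1 sabins
Formula: RT60 = 0.161 * V / A
Numerator: 0.161 * 412.4 = 66.3964
RT60 = 66.3964 / 82.1 = 0.809

0.809 s
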